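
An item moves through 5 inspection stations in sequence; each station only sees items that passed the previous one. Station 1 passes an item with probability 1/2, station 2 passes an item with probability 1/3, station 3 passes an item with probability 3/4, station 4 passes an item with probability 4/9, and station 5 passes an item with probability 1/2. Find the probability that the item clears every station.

1/36

Multiplying along the chain,
P = 1/2 × 1/3 × 3/4 × 4/9 × 1/2 = 12/432 = 1/36.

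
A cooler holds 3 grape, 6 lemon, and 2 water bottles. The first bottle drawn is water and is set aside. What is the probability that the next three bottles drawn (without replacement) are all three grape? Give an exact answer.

1/120

After the first draw, 3 of the remaining 10 bottles are grape.
P = 3/10 × 2/9 × 1/8 = 6/720 = 1/120.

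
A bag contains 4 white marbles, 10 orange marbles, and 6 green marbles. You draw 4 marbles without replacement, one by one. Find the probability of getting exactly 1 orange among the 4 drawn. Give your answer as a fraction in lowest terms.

One ordering (orange drawn first) has probability 10/20 × 10/19 × 9/18 × 8/17 = 7200/116280 = 20/323.
There are C(4,1) = 4 such orderings, each equally likely, so P = 4 × 20/323 = 80/323.

80/323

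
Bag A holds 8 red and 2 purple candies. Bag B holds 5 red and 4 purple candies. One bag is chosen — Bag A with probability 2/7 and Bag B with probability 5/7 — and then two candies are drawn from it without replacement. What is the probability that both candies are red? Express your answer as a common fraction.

79/210

From Bag A: P(both red) = (8/10)(7/9) = 28/45.
From Bag B: P(both red) = (5/9)(4/8) = 5/18.
Total probability = (2/7)(28/45) + (5/7)(5/18) = 79/210.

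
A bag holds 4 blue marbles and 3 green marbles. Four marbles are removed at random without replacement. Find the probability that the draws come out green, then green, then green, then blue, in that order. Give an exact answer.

Multiply the probability of each draw given the previous ones:
P = 3/7 × 2/6 × 1/5 × 4/4 = 24/840 = 1/35.

1/35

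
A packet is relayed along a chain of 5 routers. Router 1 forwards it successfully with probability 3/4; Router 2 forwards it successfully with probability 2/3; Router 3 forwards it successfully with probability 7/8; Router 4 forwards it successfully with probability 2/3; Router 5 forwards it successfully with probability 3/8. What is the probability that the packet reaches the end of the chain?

7/64

Each stage is reached only if all earlier stages succeed, so
P = 3/4 × 2/3 × 7/8 × 2/3 × 3/8 = 252/2304 = 7/64.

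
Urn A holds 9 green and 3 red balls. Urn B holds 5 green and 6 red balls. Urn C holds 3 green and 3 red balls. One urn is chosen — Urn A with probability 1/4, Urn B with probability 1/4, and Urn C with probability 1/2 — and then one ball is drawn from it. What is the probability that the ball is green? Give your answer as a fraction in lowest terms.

From Urn A: P(green) = 9/12.
From Urn B: P(green) = 5/11.
From Urn C: P(green) = 3/6.
Total probability = (1/4)(9/12) + (1/4)(5/11) + (1/2)(3/6) = 97/176.

97/176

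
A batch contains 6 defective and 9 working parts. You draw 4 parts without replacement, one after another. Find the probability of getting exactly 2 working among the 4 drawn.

One ordering (working drawn first) has probability 9/15 × 8/14 × 6/13 × 5/12 = 2160/32760 = 6/91.
There are C(4,2) = 6 such orderings, each equally likely, so P = 6 × 6/91 = 36/91.

36/91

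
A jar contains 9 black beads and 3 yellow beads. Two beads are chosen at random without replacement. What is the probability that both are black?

6/11

P(all black) = 9/12 × 8/11 = 72/132 = 6/11.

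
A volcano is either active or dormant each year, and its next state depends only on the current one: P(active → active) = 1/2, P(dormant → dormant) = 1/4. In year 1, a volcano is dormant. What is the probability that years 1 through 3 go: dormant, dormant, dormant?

Year 1 is given. For each transition, use the conditional probability from the current state:
P(dormant | dormant) = 1/4; P(dormant | dormant) = 1/4.
P = 1/4 × 1/4 = 1/16.

1/16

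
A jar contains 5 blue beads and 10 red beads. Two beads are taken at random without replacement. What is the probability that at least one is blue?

4/7

P(no blue) = 10/15 × 9/14 = 90/210 = 3/7.
P(at least one) = 1 − 3/7 = 4/7.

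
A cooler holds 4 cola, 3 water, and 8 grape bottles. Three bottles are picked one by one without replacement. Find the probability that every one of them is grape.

P(all grape) = 8/15 × 7/14 × 6/13 = 336/2730 = 8/65.

8/65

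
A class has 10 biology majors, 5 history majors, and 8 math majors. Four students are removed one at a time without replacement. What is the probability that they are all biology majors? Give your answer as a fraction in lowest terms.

6/253

P = 10/23 × 9/22 × 8/21 × 7/20 = 5040/212520 = 6/253.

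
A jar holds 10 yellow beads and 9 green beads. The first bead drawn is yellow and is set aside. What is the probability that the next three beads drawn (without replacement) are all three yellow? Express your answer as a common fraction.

With the first bead removed, 9 yellow remain out of 18.
P = 9/18 × 8/17 × 7/16 = 504/4896 = 7/68.

7/68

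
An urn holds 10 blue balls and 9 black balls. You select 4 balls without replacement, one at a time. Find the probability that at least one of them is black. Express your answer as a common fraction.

611/646

P(no black) = 10/19 × 9/18 × 8/17 × 7/16 = 5040/93024 = 35/646.
P(at least one) = 1 − 35/646 = 611/646.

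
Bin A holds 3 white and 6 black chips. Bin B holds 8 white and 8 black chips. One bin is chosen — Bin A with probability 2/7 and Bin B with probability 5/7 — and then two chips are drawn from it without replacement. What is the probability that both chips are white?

4/21

From Bin A: P(both white) = (3/9)(2/8) = 1/12.
From Bin B: P(both white) = (8/16)(7/15) = 7/30.
Total probability = (2/7)(1/12) + (5/7)(7/30) = 4/21.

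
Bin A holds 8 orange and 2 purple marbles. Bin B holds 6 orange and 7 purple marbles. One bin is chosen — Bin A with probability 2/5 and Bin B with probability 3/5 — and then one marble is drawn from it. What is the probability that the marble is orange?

From Bin A: P(orange) = 8/10.
From Bin B: P(orange) = 6/13.
Total probability = (2/5)(8/10) + (3/5)(6/13) = 194/325.

194/325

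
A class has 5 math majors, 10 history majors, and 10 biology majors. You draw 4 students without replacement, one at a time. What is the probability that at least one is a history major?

2257/2530

P(no history majors) = 15/25 × 14/24 × 13/23 × 12/22 = 32760/303600 = 273/2530.
P(at least one) = 1 − 273/2530 = 2257/2530.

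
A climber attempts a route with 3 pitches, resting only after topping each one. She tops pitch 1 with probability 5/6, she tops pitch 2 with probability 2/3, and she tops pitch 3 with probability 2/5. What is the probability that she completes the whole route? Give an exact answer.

Multiplying along the chain,
P = 5/6 × 2/3 × 2/5 = 20/90 = 2/9.

2/9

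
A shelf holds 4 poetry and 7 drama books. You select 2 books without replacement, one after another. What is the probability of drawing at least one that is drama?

P(no drama) = 4/11 × 3/10 = 12/110 = 6/55.
P(at least one) = 1 − 6/55 = 49/55.

49/55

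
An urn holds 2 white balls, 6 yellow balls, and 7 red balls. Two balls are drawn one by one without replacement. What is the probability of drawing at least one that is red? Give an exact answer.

11/15

P(no red) = 8/15 × 7/14 = 56/210 = 4/15.
P(at least one) = 1 − 4/15 = 11/15.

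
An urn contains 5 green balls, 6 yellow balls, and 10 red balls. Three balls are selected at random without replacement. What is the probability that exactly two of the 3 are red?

One ordering (red drawn first) has probability 10/21 × 9/20 × 11/19 = 990/7980 = 33/266.
There are C(3,2) = 3 such orderings, each equally likely, so P = 3 × 33/266 = 99/266.

99/266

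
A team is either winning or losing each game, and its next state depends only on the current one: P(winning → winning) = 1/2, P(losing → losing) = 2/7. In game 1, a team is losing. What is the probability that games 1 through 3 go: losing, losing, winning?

10/49

Game 1 is given. For each transition, use the conditional probability from the current state:
P(losing | losing) = 2/7; P(winning | losing) = 5/7.
P = 2/7 × 5/7 = 10/49.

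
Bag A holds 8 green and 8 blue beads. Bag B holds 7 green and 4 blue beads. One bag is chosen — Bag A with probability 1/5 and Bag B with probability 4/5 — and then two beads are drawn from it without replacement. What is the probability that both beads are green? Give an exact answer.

From Bag A: P(both green) = (8/16)(7/15) = 7/30.
From Bag B: P(both green) = (7/11)(6/10) = 21/55.
Total probability = (1/5)(7/30) + (4/5)(21/55) = 581/1650.

581/1650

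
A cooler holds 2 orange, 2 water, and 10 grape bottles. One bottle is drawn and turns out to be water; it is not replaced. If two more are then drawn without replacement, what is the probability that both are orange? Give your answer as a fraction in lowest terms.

After the first draw, 2 of the remaining 13 bottles are orange.
P = 2/13 × 1/12 = 2/156 = 1/78.

1/78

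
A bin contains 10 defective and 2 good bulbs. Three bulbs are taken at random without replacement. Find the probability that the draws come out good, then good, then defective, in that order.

1/66

Each draw changes the counts, so multiply the conditional probabilities along the sequence:
P = 2/12 × 1/11 × 10/10 = 20/1320 = 1/66.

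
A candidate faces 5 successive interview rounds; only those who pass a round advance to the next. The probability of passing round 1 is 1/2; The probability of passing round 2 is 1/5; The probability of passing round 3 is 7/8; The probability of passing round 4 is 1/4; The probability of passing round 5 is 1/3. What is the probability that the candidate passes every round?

7/960

Multiplying along the chain,
P = 1/2 × 1/5 × 7/8 × 1/4 × 1/3 = 7/960.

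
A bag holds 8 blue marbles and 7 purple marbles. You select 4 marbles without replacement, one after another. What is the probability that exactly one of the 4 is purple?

56/195

One ordering (purple drawn first) has probability 7/15 × 8/14 × 7/13 × 6/12 = 2352/32760 = 14/195.
There are C(4,1) = 4 such orderings, each equally likely, so P = 4 × 14/195 = 56/195.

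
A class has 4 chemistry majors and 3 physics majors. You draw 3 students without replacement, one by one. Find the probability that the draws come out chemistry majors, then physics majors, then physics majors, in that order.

Multiply the probability of each draw given the previous ones:
P = 4/7 × 3/6 × 2/5 = 24/210 = 4/35.

4/35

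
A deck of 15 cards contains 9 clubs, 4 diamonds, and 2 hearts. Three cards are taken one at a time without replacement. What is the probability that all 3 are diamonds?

P(every draw is a diamond) = 4/15 × 3/14 × 2/13 = 24/2730 = 4/455.

4/455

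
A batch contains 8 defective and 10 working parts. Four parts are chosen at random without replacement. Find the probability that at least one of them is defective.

P(no defective) = 10/18 × 9/17 × 8/16 × 7/15 = 5040/73440 = 7/102.
P(at least one) = 1 − 7/102 = 95/102.

95/102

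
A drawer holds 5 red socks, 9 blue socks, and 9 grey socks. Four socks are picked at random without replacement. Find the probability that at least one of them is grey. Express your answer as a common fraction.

P(no grey) = 14/23 × 13/22 × 12/21 × 11/20 = 24024/212520 = 13/115.
P(at least one) = 1 − 13/115 = 102/115.

102/115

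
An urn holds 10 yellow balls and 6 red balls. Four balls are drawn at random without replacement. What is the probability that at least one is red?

P(no red) = 10/16 × 9/15 × 8/14 × 7/13 = 5040/43680 = 3/26.
P(at least one) = 1 − 3/26 = 23/26.

23/26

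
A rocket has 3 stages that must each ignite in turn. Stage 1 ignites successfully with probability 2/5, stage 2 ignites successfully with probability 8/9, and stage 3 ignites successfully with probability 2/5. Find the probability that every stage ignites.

32/225

Each stage is reached only if all earlier stages succeed, so
P = 2/5 × 8/9 × 2/5 = 32/225.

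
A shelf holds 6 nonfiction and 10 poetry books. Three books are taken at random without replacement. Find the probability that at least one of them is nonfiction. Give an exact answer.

P(no nonfiction) = 10/16 × 9/15 × 8/14 = 720/3360 = 3/14.
P(at least one) = 1 − 3/14 = 11/14.

11/14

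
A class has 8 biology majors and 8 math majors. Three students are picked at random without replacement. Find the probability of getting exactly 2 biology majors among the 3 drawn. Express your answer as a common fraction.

One ordering (biology majors drawn first) has probability 8/16 × 7/15 × 8/14 = 448/3360 = 2/15.
There are C(3,2) = 3 such orderings, each equally likely, so P = 3 × 2/15 = 2/5.

2/5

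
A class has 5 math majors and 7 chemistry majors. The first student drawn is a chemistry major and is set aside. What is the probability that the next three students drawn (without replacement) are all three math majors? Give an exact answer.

2/33

With the first student removed, 5 math majors remain out of 11.
P = 5/11 × 4/10 × 3/9 = 60/990 = 2/33.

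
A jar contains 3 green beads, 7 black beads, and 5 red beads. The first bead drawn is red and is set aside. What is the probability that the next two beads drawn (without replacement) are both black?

After the first draw, 7 of the remaining 14 beads are black.
P = 7/14 × 6/13 = 42/182 = 3/13.

3/13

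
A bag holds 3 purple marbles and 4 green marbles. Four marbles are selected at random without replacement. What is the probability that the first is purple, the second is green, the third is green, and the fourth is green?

Chain rule:
P = 3/7 × 4/6 × 3/5 × 2/4 = 72/840 = 3/35.

3/35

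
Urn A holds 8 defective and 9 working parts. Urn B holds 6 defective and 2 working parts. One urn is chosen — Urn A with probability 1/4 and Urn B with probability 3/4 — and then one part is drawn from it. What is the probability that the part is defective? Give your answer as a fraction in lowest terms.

185/272

From Urn A: P(defective) = 8/17.
From Urn B: P(defective) = 6/8.
Total probability = (1/4)(8/17) + (3/4)(6/8) = 185/272.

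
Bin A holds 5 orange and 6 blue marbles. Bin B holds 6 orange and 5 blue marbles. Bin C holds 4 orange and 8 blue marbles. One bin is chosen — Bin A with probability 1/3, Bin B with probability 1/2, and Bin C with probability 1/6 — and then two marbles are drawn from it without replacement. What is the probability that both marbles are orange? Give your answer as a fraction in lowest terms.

7/33

From Bin A: P(both orange) = (5/11)(4/10) = 2/11.
From Bin B: P(both orange) = (6/11)(5/10) = 3/11.
From Bin C: P(both orange) = (4/12)(3/11) = 1/11.
Total probability = (1/3)(2/11) + (1/2)(3/11) + (1/6)(1/11) = 7/33.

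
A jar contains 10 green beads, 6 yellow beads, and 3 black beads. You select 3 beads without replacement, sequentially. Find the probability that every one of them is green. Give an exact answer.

P = 10/19 × 9/18 × 8/17 = 720/5814 = 40/323.

40/323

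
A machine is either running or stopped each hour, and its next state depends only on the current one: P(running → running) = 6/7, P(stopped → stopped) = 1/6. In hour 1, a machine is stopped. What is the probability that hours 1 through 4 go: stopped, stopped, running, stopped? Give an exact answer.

Hour 1 is given. For each transition, use the conditional probability from the current state:
P(stopped | stopped) = 1/6; P(running | stopped) = 5/6; P(stopped | running) = 1/7.
P = 1/6 × 5/6 × 1/7 = 5/252.

5/252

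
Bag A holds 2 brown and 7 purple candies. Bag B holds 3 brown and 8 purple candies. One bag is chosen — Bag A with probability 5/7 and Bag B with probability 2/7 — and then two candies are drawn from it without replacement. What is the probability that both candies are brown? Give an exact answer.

From Bag A: P(both brown) = (2/9)(1/8) = 1/36.
From Bag B: P(both brown) = (3/11)(2/10) = 3/55.
Total probability = (5/7)(1/36) + (2/7)(3/55) = 491/13860.

491/13860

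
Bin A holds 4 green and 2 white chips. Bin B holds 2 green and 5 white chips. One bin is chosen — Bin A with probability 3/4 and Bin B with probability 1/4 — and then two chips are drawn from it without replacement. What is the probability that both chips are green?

From Bin A: P(both green) = (4/6)(3/5) = 2/5.
From Bin B: P(both green) = (2/7)(1/6) = 1/21.
Total probability = (3/4)(2/5) + (1/4)(1/21) = 131/420.

131/420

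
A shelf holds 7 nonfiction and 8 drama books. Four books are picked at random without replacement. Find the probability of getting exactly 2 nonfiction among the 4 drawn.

28/65

One ordering (nonfiction drawn first) has probability 7/15 × 6/14 × 8/13 × 7/12 = 2352/32760 = 14/195.
There are C(4,2) = 6 such orderings, each equally likely, so P = 6 × 14/195 = 28/65.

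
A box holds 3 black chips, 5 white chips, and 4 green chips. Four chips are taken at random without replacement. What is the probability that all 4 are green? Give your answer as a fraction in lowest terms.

1/495

P(every draw is green) = 4/12 × 3/11 × 2/10 × 1/9 = 24/11880 = 1/495.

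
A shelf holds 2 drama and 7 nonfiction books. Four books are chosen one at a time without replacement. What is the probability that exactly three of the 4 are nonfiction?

One ordering (nonfiction drawn first) has probability 7/9 × 6/8 × 5/7 × 2/6 = 420/3024 = 5/36.
There are C(4,3) = 4 such orderings, each equally likely, so P = 4 × 5/36 = 5/9.

5/9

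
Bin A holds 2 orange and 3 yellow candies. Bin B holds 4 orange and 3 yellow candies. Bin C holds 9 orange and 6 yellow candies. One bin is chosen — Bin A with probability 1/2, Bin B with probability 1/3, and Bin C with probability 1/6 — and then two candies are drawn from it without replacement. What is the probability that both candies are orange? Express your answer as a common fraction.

From Bin A: P(both orange) = (2/5)(1/4) = 1/10.
From Bin B: P(both orange) = (4/7)(3/6) = 2/7.
From Bin C: P(both orange) = (9/15)(8/14) = 12/35.
Total probability = (1/2)(1/10) + (1/3)(2/7) + (1/6)(12/35) = 17/84.

17/84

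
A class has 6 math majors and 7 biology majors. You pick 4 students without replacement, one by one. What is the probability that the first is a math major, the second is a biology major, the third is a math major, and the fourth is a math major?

7/143

Multiply the probability of each draw given the previous ones:
P = 6/13 × 7/12 × 5/11 × 4/10 = 840/17160 = 7/143.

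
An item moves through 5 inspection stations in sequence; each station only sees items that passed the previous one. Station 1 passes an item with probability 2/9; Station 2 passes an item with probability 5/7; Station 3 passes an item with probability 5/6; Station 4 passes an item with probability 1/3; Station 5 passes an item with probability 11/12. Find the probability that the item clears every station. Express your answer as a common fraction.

275/6804

The events are sequential, so multiply the conditional probabilities:
P = 2/9 × 5/7 × 5/6 × 1/3 × 11/12 = 550/13608 = 275/6804.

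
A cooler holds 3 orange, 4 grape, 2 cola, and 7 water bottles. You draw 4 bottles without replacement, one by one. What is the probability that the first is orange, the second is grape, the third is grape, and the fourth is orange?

3/1820

Multiply the probability of each draw given the previous ones:
P = 3/16 × 4/15 × 3/14 × 2/13 = 72/43680 = 3/1820.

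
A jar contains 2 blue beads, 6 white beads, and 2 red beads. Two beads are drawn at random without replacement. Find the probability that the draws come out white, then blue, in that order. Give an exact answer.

2/15

Each draw changes the counts, so multiply the conditional probabilities along the sequence:
P = 6/10 × 2/9 = 12/90 = 2/15.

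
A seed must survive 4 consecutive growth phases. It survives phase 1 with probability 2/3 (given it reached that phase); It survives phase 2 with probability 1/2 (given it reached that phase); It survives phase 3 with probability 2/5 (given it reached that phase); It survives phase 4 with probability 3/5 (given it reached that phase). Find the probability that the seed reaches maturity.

2/25

The events are sequential, so multiply the conditional probabilities:
P = 2/3 × 1/2 × 2/5 × 3/5 = 12/150 = 2/25.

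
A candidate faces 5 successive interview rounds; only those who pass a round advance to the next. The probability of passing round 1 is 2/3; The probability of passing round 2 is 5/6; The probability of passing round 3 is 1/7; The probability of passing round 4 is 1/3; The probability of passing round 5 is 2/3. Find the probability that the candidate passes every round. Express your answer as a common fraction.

The events are sequential, so multiply the conditional probabilities:
P = 2/3 × 5/6 × 1/7 × 1/3 × 2/3 = 20/1134 = 10/567.

10/567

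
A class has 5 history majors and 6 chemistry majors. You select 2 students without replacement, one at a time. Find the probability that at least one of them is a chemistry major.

P(no chemistry majors) = 5/11 × 4/10 = 20/110 = 2/11.
P(at least one) = 1 − 2/11 = 9/11.

9/11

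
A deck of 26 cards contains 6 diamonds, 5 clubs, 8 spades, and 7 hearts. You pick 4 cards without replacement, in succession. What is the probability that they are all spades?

P = 8/26 × 7/25 × 6/24 × 5/23 = 1680/358800 = 7/1495.

7/1495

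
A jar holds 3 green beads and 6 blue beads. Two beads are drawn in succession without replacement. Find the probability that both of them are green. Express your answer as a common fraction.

1/12

P = 3/9 × 2/8 = 6/72 = 1/12.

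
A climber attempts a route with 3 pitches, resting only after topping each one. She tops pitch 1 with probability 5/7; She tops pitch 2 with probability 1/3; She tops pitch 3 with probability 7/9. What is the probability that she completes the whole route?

Multiplying along the chain,
P = 5/7 × 1/3 × 7/9 = 35/189 = 5/27.

5/27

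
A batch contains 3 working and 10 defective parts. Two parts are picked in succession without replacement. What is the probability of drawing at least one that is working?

11/26

P(no working) = 10/13 × 9/12 = 90/156 = 15/26.
P(at least one) = 1 − 15/26 = 11/26.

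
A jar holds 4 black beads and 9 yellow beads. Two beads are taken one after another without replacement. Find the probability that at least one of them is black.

P(no black) = 9/13 × 8/12 = 72/156 = 6/13.
P(at least one) = 1 − 6/13 = 7/13.

7/13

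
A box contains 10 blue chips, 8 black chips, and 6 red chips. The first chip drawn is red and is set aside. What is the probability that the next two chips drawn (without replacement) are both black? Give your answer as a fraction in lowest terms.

With the first chip removed, 8 black remain out of 23.
P = 8/23 × 7/22 = 56/506 = 28/253.

28/253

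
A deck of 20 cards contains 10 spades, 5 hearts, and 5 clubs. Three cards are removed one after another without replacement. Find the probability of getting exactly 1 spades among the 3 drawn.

One ordering (a spade drawn first) has probability 10/20 × 10/19 × 9/18 = 900/6840 = 5/38.
There are C(3,1) = 3 such orderings, each equally likely, so P = 3 × 5/38 = 15/38.

15/38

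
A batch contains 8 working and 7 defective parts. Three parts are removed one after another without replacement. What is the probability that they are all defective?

P(every draw is defective) = 7/15 × 6/14 × 5/13 = 210/2730 = 1/13.

1/13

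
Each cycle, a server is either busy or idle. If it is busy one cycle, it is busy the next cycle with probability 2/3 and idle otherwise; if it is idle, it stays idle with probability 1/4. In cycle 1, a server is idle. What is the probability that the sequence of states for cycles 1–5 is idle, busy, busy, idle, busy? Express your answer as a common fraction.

1/8

Cycle 1 is given. For each transition, use the conditional probability from the current state:
P(busy | idle) = 3/4; P(busy | busy) = 2/3; P(idle | busy) = 1/3; P(busy | idle) = 3/4.
P = 3/4 × 2/3 × 1/3 × 3/4 = 18/144 = 1/8.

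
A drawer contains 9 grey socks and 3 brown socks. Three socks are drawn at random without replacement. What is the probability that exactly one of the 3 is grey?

One ordering (grey drawn first) has probability 9/12 × 3/11 × 2/10 = 54/1320 = 9/220.
There are C(3,1) = 3 such orderings, each equally likely, so P = 3 × 9/220 = 27/220.

27/220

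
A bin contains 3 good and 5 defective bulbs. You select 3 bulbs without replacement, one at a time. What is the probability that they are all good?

P(every draw is good) = 3/8 × 2/7 × 1/6 = 6/336 = 1/56.

1/56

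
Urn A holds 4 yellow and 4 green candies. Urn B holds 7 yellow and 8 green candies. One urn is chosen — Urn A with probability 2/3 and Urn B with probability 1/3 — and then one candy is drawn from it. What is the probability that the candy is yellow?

From Urn A: P(yellow) = 4/8.
From Urn B: P(yellow) = 7/15.
Total probability = (2/3)(4/8) + (1/3)(7/15) = 22/45.

22/45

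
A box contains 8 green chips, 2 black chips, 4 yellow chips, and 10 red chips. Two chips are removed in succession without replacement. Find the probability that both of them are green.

P = 8/24 × 7/23 = 56/552 = 7/69.

7/69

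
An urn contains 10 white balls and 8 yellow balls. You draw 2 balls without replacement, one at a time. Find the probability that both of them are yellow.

28/153

P(all yellow) = 8/18 × 7/17 = 56/306 = 28/153.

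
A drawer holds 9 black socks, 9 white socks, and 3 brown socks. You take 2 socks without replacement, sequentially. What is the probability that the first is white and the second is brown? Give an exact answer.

9/140

Each draw changes the counts, so multiply the conditional probabilities along the sequence:
P = 9/21 × 3/20 = 27/420 = 9/140.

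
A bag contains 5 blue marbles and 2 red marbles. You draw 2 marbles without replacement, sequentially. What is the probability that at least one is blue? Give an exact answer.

20/21

P(no blue) = 2/7 × 1/6 = 2/42 = 1/21.
P(at least one) = 1 − 1/21 = 20/21.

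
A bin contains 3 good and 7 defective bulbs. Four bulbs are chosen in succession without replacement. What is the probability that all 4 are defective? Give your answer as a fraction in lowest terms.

1/6

P(every draw is defective) = 7/10 × 6/9 × 5/8 × 4/7 = 840/5040 = 1/6.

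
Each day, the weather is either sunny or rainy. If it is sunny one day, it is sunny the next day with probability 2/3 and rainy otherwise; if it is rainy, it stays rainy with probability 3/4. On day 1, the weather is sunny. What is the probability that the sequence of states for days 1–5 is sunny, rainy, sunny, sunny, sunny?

Day 1 is given. For each transition, use the conditional probability from the current state:
P(rainy | sunny) = 1/3; P(sunny | rainy) = 1/4; P(sunny | sunny) = 2/3; P(sunny | sunny) = 2/3.
P = 1/3 × 1/4 × 2/3 × 2/3 = 4/108 = 1/27.

1/27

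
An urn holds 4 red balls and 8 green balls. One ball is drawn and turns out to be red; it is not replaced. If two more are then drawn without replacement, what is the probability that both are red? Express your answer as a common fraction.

With the first ball removed, 3 red remain out of 11.
P = 3/11 × 2/10 = 6/110 = 3/55.

3/55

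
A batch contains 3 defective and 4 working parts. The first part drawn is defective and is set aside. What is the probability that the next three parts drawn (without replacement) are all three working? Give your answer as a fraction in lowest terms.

After the first draw, 4 of the remaining 6 parts are working.
P = 4/6 × 3/5 × 2/4 = 24/120 = 1/5.

1/5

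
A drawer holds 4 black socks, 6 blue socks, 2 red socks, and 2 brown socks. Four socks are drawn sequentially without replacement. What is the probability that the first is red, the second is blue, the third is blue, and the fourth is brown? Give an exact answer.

5/1001

Chain rule:
P = 2/14 × 6/13 × 5/12 × 2/11 = 120/24024 = 5/1001.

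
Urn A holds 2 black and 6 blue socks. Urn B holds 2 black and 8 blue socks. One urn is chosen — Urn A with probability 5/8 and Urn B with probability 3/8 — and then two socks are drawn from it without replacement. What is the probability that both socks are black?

103/3360

From Urn A: P(both black) = (2/8)(1/7) = 1/28.
From Urn B: P(both black) = (2/10)(1/9) = 1/45.
Total probability = (5/8)(1/28) + (3/8)(1/45) = 103/3360.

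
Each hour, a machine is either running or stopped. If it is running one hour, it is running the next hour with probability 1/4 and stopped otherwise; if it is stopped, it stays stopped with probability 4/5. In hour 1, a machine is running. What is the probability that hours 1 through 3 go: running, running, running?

1/16

Hour 1 is given. For each transition, use the conditional probability from the current state:
P(running | running) = 1/4; P(running | running) = 1/4.
P = 1/4 × 1/4 = 1/16.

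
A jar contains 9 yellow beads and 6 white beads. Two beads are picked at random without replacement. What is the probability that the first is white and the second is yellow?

Multiply the probability of each draw given the previous ones:
P = 6/15 × 9/14 = 54/210 = 9/35.

9/35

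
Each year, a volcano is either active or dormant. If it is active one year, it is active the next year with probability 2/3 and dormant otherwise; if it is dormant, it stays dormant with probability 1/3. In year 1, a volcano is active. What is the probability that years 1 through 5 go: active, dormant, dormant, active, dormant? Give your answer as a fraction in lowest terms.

2/81

Year 1 is given. For each transition, use the conditional probability from the current state:
P(dormant | active) = 1/3; P(dormant | dormant) = 1/3; P(active | dormant) = 2/3; P(dormant | active) = 1/3.
P = 1/3 × 1/3 × 2/3 × 1/3 = 2/81.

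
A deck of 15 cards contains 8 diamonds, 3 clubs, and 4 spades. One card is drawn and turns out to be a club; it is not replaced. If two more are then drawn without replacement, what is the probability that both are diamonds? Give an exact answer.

After the first draw, 8 of the remaining 14 cards are diamonds.
P = 8/14 × 7/13 = 56/182 = 4/13.

4/13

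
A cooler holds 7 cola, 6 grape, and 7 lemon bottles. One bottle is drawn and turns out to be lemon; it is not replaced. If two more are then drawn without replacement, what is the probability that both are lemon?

5/57

After the first draw, 6 of the remaining 19 bottles are lemon.
P = 6/19 × 5/18 = 30/342 = 5/57.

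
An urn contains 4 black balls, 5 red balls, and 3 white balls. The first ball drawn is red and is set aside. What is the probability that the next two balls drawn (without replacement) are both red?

6/55

After the first draw, 4 of the remaining 11 balls are red.
P = 4/11 × 3/10 = 12/110 = 6/55.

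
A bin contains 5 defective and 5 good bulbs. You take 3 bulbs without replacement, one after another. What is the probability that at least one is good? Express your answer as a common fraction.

P(no good) = 5/10 × 4/9 × 3/8 = 60/720 = 1/12.
P(at least one) = 1 − 1/12 = 11/12.

11/12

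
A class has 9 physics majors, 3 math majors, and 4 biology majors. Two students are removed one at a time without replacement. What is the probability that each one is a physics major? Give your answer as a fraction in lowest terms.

P(all physics majors) = 9/16 × 8/15 = 72/240 = 3/10.

3/10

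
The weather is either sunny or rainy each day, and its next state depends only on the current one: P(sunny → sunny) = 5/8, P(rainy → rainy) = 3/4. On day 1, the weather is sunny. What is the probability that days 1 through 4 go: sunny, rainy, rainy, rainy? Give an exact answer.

27/128

Day 1 is given. For each transition, use the conditional probability from the current state:
P(rainy | sunny) = 3/8; P(rainy | rainy) = 3/4; P(rainy | rainy) = 3/4.
P = 3/8 × 3/4 × 3/4 = 27/128.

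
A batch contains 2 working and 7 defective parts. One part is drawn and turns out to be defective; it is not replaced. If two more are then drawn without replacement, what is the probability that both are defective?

15/28

With the first part removed, 6 defective remain out of 8.
P = 6/8 × 5/7 = 30/56 = 15/28.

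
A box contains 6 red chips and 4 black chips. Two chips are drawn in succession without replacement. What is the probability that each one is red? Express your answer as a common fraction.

P(all red) = 6/10 × 5/9 = 30/90 = 1/3.

1/3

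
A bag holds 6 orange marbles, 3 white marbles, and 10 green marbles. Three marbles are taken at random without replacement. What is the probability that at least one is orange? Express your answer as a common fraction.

P(no orange) = 13/19 × 12/18 × 11/17 = 1716/5814 = 286/969.
P(at least one) = 1 − 286/969 = 683/969.

683/969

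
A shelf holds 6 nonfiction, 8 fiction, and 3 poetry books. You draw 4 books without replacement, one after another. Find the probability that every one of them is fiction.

1/34

P(every draw is fiction) = 8/17 × 7/16 × 6/15 × 5/14 = 1680/57120 = 1/34.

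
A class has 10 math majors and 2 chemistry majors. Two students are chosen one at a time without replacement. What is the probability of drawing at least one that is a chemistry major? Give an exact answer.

7/22

P(no chemistry majors) = 10/12 × 9/11 = 90/132 = 15/22.
P(at least one) = 1 − 15/22 = 7/22.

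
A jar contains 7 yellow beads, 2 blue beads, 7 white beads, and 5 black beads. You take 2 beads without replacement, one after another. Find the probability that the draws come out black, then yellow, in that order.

Chain rule:
P = 5/21 × 7/20 = 35/420 = 1/12.

1/12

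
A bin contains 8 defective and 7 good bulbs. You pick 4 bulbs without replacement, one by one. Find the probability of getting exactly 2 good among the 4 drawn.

28/65

One ordering (good drawn first) has probability 7/15 × 6/14 × 8/13 × 7/12 = 2352/32760 = 14/195.
There are C(4,2) = 6 such orderings, each equally likely, so P = 6 × 14/195 = 28/65.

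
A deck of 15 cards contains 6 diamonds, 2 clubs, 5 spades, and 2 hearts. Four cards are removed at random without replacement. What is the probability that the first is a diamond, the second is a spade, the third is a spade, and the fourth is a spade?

Multiply the probability of each draw given the previous ones:
P = 6/15 × 5/14 × 4/13 × 3/12 = 360/32760 = 1/91.

1/91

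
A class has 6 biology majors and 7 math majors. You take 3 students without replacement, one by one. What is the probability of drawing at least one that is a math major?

133/143

P(no math majors) = 6/13 × 5/12 × 4/11 = 120/1716 = 10/143.
P(at least one) = 1 − 10/143 = 133/143.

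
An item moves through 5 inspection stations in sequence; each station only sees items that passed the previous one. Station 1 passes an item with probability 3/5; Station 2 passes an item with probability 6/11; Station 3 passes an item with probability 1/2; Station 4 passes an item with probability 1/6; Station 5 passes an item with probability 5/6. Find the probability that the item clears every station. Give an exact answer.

The events are sequential, so multiply the conditional probabilities:
P = 3/5 × 6/11 × 1/2 × 1/6 × 5/6 = 90/3960 = 1/44.

1/44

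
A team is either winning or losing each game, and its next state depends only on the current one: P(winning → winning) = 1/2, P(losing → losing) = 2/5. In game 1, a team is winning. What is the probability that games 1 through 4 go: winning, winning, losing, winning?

Game 1 is given. For each transition, use the conditional probability from the current state:
P(winning | winning) = 1/2; P(losing | winning) = 1/2; P(winning | losing) = 3/5.
P = 1/2 × 1/2 × 3/5 = 3/20.

3/20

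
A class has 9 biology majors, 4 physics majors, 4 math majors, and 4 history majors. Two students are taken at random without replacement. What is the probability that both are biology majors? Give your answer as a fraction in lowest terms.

P(every draw is a biology major) = 9/21 × 8/20 = 72/420 = 6/35.

6/35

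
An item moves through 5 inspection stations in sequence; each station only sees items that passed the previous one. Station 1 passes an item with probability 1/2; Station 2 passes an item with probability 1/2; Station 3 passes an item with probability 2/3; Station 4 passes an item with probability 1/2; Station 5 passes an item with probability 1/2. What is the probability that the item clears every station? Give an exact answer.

Multiplying along the chain,
P = 1/2 × 1/2 × 2/3 × 1/2 × 1/2 = 2/48 = 1/24.

1/24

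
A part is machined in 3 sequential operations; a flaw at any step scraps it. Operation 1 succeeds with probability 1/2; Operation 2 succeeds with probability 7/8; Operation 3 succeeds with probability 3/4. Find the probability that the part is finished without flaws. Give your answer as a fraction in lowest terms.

Each stage is reached only if all earlier stages succeed, so
P = 1/2 × 7/8 × 3/4 = 21/64.

21/64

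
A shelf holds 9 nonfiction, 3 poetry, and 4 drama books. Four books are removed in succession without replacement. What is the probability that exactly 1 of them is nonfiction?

9/52

One ordering (nonfiction drawn first) has probability 9/16 × 7/15 × 6/14 × 5/13 = 1890/43680 = 9/208.
There are C(4,1) = 4 such orderings, each equally likely, so P = 4 × 9/208 = 9/52.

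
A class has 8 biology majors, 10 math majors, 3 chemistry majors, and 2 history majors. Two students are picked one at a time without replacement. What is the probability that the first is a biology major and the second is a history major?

8/253

Each draw changes the counts, so multiply the conditional probabilities along the sequence:
P = 8/23 × 2/22 = 16/506 = 8/253.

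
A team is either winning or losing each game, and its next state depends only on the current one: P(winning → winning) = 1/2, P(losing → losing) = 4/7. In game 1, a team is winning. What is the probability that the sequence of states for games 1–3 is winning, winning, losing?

Game 1 is given. For each transition, use the conditional probability from the current state:
P(winning | winning) = 1/2; P(losing | winning) = 1/2.
P = 1/2 × 1/2 = 1/4.

1/4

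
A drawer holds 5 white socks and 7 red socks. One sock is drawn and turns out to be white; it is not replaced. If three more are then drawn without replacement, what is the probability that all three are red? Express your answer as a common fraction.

7/33

With the first sock removed, 7 red remain out of 11.
P = 7/11 × 6/10 × 5/9 = 210/990 = 7/33.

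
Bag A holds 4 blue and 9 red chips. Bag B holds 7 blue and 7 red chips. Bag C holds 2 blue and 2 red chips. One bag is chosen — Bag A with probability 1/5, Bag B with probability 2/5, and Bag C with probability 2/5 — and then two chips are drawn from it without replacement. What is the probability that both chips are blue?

34/195

From Bag A: P(both blue) = (4/13)(3/12) = 1/13.
From Bag B: P(both blue) = (7/14)(6/13) = 3/13.
From Bag C: P(both blue) = (2/4)(1/3) = 1/6.
Total probability = (1/5)(1/13) + (2/5)(3/13) + (2/5)(1/6) = 34/195.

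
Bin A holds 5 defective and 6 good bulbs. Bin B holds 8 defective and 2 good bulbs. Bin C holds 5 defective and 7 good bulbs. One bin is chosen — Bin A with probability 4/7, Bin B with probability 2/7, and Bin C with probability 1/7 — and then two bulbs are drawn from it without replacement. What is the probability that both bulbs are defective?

From Bin A: P(both defective) = (5/11)(4/10) = 2/11.
From Bin B: P(both defective) = (8/10)(7/9) = 28/45.
From Bin C: P(both defective) = (5/12)(4/11) = 5/33.
Total probability = (4/7)(2/11) + (2/7)(28/45) + (1/7)(5/33) = 1051/3465.

1051/3465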